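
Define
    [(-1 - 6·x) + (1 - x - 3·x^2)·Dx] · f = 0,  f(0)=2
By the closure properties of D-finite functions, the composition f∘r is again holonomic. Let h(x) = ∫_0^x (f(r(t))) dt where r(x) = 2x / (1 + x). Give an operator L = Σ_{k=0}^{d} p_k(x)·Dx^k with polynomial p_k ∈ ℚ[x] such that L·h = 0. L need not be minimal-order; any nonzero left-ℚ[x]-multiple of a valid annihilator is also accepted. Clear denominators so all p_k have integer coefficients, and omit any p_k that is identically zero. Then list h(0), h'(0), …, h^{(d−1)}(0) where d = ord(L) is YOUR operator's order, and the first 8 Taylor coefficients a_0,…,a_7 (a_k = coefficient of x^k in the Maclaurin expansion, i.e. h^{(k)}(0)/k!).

L = (2 + 26·x)·Dx + (-1 - x + 13·x^2 + 13·x^3)·Dx^2  (order 2).
h: a_k = 0, 2, 2, 28/3, 13, 364/5, 338/3, 676, …
ICs: h(0) = 0, h′(0) = 2.

f: a_k = 2, 2, 8, 14, 38, 80, 194, 434, …
Change of var in L_f (x↦r) gives L₀.
Integrate: L := L₀·Dx.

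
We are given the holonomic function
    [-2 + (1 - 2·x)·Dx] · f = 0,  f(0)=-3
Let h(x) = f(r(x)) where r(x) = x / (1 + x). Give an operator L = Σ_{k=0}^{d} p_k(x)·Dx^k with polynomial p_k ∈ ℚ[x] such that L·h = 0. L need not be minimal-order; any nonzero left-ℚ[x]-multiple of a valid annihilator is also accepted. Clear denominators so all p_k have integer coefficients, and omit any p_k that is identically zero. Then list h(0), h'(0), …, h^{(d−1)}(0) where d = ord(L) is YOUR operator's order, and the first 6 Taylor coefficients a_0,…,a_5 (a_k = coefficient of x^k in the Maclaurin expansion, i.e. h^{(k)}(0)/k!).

f: a_k = -3, -6, -12, -24, -48, -96, …
Change of var in L_f (x↦r) gives L₀.
L = 2 + (-1 + x^2)·Dx  (order 1).
h: a_k = -3, -6, -6, -6, -6, -6, …
ICs: h(0) = -3.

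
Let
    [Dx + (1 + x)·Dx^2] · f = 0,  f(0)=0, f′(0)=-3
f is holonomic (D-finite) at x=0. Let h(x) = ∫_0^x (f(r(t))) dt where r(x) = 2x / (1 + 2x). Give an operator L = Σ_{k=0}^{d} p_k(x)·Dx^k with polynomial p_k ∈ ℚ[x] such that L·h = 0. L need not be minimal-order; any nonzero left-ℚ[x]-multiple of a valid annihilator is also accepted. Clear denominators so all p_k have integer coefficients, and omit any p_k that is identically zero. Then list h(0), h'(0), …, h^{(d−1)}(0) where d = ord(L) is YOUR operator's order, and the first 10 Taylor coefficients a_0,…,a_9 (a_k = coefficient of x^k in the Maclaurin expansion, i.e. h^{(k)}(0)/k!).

L = (6 + 16·x)·Dx^2 + (1 + 6·x + 8·x^2)·Dx^3  (order 3).
h: a_k = 0, 0, -3, 6, -14, 36, -496/5, 288, -6096/7, 2720, …
ICs: h(0) = 0, h′(0) = 0, h′′(0) = -6.

f: a_k = 0, -3, 3/2, -1, 3/4, -3/5, 1/2, -3/7, 3/8, -1/3, …
h₀=f(r): pull back L_f along r ⇒ L₀.
Integrate: L := L₀·Dx.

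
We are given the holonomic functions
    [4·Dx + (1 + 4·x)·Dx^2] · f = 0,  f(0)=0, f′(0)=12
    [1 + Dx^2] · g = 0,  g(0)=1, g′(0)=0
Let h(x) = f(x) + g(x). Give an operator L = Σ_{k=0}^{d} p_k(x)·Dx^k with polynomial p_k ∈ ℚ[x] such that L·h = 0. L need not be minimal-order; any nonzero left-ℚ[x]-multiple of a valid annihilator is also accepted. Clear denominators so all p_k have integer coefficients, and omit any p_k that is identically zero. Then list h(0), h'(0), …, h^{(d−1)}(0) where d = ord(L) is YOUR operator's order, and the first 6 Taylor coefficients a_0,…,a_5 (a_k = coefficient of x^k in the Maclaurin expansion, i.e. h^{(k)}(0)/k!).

L = (388 + 32·x + 64·x^2)·Dx + (33 + 140·x + 48·x^2 + 64·x^3)·Dx^2 + (388 + 32·x + 64·x^2)·Dx^3 + (33 + 140·x + 48·x^2 + 64·x^3)·Dx^4  (order 4).
h: a_k = 1, 12, -49/2, 64, -4607/24, 3072/5, …
ICs: h(0) = 1, h′(0) = 12, h′′(0) = -49, h′′′(0) = 384.

f: a_k = 0, 12, -24, 64, -192, 3072/5, …
g: a_k = 1, 0, -1/2, 0, 1/24, 0, …
L₀ := lclm(L_f,L_g); ord L₀ ≤ 2+2.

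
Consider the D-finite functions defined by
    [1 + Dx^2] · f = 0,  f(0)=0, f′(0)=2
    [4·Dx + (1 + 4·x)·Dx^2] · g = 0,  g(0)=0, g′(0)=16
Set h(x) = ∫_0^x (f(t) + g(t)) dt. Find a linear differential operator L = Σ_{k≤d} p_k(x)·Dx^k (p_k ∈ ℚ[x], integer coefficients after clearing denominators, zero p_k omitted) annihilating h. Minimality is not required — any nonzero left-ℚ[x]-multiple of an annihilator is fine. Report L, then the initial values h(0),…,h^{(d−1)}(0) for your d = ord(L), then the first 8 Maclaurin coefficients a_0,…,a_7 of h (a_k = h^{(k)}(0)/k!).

f: a_k = 0, 2, 0, -1/3, 0, 1/60, 0, -1/2520, …
g: a_k = 0, 16, -32, 256/3, -256, 4096/5, -8192/3, 65536/7, …
f+g: L₀ = lclm(L_f,L_g), ord ≤ 2+2.
Integrate: L := L₀·Dx.
L = (388 + 32·x + 64·x^2)·Dx^2 + (33 + 140·x + 48·x^2 + 64·x^3)·Dx^3 + (388 + 32·x + 64·x^2)·Dx^4 + (33 + 140·x + 48·x^2 + 64·x^3)·Dx^5  (order 5).
h: a_k = 0, 0, 9, -32/3, 85/4, -256/5, 49153/360, -8192/21, …
ICs: h(0) = 0, h′(0) = 0, h′′(0) = 18, h′′′(0) = -64, h′′′′(0) = 510.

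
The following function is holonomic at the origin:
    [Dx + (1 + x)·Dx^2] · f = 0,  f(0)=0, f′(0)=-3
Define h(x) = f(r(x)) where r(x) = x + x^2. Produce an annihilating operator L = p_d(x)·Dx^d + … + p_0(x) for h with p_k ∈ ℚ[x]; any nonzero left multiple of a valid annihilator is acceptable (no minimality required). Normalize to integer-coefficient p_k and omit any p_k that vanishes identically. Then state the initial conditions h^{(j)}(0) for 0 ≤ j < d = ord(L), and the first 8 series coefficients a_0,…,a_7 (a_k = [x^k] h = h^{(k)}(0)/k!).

L = (-1 + 2·x + 2·x^2)·Dx + (1 + 3·x + 3·x^2 + 2·x^3)·Dx^2  (order 2).
h: a_k = 0, -3, -3/2, 2, -3/4, -3/5, 1, -3/7, …
ICs: h(0) = 0, h′(0) = -3.

f: a_k = 0, -3, 3/2, -1, 3/4, -3/5, 1/2, -3/7, …
f∘r: x↦r, Dx↦Dx/r' in L_f ⇒ L₀.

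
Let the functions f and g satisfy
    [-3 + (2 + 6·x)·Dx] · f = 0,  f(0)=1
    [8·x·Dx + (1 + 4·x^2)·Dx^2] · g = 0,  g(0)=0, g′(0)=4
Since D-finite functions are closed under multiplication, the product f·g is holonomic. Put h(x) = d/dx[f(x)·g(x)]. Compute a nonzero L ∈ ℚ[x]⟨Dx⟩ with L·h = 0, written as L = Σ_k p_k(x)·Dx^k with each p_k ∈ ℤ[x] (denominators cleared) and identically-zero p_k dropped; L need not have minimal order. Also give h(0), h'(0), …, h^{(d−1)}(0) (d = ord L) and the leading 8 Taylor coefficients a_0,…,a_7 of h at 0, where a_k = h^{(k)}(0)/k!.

L = (15 + 1440·x + 1656·x^2 - 3456·x^3 - 1296·x^4) + (172 + 1188·x + 3552·x^2 + 1152·x^3 - 12096·x^4 - 5184·x^5)·Dx + (36 + 152·x + 36·x^2 - 256·x^3 - 864·x^4 - 3456·x^5 - 1728·x^6)·Dx^2  (order 2).
h: a_k = 4, 12, -59/2, -5, 983/32, 35307/160, -841319/1280, 1294977/2240, …
ICs: h(0) = 4, h′(0) = 12.

f: a_k = 1, 3/2, -9/8, 27/16, -405/128, 1701/256, -15309/1024, 72171/2048, …
g: a_k = 0, 4, 0, -16/3, 0, 64/5, 0, -256/7, …
Product ⇒ symmetric product L₀, ord ≤ 2.
h₀' ⇒ L via d/dx closure of L₀.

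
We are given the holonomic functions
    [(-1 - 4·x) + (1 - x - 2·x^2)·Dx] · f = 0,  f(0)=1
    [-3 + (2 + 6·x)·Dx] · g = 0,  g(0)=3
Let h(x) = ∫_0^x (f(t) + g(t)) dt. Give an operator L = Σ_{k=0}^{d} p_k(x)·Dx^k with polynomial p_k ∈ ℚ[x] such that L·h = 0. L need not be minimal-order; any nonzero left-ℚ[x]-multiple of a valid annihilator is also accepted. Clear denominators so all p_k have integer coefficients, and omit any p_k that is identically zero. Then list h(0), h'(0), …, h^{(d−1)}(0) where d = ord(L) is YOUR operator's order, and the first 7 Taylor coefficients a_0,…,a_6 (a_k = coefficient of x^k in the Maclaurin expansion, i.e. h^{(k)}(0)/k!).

L = (-45 - 207·x - 306·x^2 - 360·x^3)·Dx + (33 + 174·x + 573·x^2 + 1044·x^3 + 900·x^4)·Dx^2 + (2 - 30·x - 138·x^2 + 38·x^3 + 504·x^4 + 360·x^5)·Dx^3  (order 3).
h: a_k = 0, 4, 11/4, -1/8, 161/64, 193/640, 3493/512, …
ICs: h(0) = 0, h′(0) = 4, h′′(0) = 11/2.

f: a_k = 1, 1, 3, 5, 11, 21, 43, …
g: a_k = 3, 9/2, -27/8, 81/16, -1215/128, 5103/256, -45927/1024, …
L₀ := lclm(L_f,L_g); ord L₀ ≤ 1+1.
h=∫₀ˣh₀: take L = L₀·Dx.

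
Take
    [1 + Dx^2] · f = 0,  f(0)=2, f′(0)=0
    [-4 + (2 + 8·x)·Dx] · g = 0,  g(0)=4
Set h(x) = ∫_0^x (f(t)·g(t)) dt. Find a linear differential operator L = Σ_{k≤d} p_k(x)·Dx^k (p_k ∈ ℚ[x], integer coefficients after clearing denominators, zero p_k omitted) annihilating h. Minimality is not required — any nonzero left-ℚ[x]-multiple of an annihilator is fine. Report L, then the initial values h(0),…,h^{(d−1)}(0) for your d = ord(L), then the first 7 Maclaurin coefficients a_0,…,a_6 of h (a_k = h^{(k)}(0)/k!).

f: a_k = 2, 0, -1, 0, 1/12, 0, -1/360, …
g: a_k = 4, 8, -8, 16, -40, 112, -336, …
Sym-product of L_f,L_g gives L₀ (≤ ord 2).
Integrate: L := L₀·Dx.
L = (13 + 8·x + 16·x^2)·Dx + (-4 - 16·x)·Dx^2 + (1 + 8·x + 16·x^2)·Dx^3  (order 3).
h: a_k = 0, 8, 8, -20/3, 6, -43/3, 313/9, …
ICs: h(0) = 0, h′(0) = 8, h′′(0) = 16.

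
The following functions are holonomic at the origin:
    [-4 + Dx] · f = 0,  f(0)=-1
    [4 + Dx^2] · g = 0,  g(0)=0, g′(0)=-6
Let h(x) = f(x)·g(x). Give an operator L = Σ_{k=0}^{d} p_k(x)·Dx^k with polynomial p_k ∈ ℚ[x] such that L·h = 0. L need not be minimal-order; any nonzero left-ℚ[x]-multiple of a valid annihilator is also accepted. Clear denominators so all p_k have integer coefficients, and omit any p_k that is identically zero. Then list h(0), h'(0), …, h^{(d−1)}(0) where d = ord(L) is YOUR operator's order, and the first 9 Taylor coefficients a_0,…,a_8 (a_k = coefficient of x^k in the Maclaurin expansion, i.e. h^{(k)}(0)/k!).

f: a_k = -1, -4, -8, -32/3, -32/3, -128/15, -256/45, -1024/315, -512/315, …
g: a_k = 0, -6, 0, 4, 0, -4/5, 0, 8/105, 0, …
Sym-product of L_f,L_g gives L₀ (≤ ord 2).
L = 20 - 8·Dx + Dx^2  (order 2).
h: a_k = 0, 6, 24, 44, 48, 164/5, 176/15, -232/105, -32/5, …
ICs: h(0) = 0, h′(0) = 6.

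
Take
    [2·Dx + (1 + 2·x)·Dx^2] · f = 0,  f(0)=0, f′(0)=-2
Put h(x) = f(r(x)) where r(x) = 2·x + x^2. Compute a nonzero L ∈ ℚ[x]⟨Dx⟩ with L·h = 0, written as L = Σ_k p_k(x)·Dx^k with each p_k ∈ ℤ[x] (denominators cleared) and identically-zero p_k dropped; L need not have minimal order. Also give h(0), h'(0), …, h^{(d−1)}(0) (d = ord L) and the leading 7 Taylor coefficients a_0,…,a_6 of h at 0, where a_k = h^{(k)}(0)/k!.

f: a_k = 0, -2, 2, -8/3, 4, -32/5, 32/3, …
h₀=f(r): pull back L_f along r ⇒ L₀.
L = (3 + 4·x + 2·x^2)·Dx + (1 + 5·x + 6·x^2 + 2·x^3)·Dx^2  (order 2).
h: a_k = 0, -4, 6, -40/3, 34, -464/5, 264, …
ICs: h(0) = 0, h′(0) = -4.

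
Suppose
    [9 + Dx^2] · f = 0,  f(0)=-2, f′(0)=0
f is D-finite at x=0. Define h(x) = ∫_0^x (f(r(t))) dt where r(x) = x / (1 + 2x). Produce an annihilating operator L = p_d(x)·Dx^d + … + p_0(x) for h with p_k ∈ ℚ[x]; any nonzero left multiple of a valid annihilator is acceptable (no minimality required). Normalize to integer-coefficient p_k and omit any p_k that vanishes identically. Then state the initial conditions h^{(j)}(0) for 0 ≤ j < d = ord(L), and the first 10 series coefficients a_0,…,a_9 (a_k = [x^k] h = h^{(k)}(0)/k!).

L = 9·Dx + (4 + 24·x + 48·x^2 + 32·x^3)·Dx^2 + (1 + 8·x + 24·x^2 + 32·x^3 + 16·x^4)·Dx^3  (order 3).
h: a_k = 0, -2, 0, 3, -9, 81/4, -39, 2583/40, -6723/80, 20995/448, …
ICs: h(0) = 0, h′(0) = -2, h′′(0) = 0.

f: a_k = -2, 0, 9, 0, -27/4, 0, 81/40, 0, -729/2240, 0, …
Change of var in L_f (x↦r) gives L₀.
Integrate: L := L₀·Dx.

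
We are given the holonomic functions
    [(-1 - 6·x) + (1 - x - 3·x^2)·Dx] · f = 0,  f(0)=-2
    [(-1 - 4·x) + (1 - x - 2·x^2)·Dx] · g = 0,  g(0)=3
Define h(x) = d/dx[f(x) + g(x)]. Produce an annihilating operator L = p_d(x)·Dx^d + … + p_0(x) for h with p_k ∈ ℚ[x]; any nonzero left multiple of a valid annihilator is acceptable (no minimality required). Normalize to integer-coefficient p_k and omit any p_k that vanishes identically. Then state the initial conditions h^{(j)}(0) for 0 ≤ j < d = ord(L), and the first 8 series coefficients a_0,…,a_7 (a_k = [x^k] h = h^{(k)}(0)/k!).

f: a_k = -2, -2, -8, -14, -38, -80, -194, -434, …
g: a_k = 3, 3, 9, 15, 33, 63, 129, 255, …
Sum ⇒ L₀ = lclm(L_f,L_g) in ℚ(x)⟨Dx⟩.
h₀' ⇒ L via d/dx closure of L₀.
L = (-6 - 264·x - 360·x^2 - 1176·x^3 - 2406·x^4 - 3600·x^5 + 1296·x^6) + (6 + 54·x + 114·x^2 + 96·x^3 + 27·x^4 - 2334·x^5 - 1872·x^6 + 864·x^7)·Dx + (-1 + 2·x - 11·x^2 - 18·x^3 + 158·x^4 + 61·x^5 - 377·x^6 - 168·x^7 + 108·x^8)·Dx^2  (order 2).
h: a_k = 1, 2, 3, -20, -85, -390, -1253, -4024, …
ICs: h(0) = 1, h′(0) = 2.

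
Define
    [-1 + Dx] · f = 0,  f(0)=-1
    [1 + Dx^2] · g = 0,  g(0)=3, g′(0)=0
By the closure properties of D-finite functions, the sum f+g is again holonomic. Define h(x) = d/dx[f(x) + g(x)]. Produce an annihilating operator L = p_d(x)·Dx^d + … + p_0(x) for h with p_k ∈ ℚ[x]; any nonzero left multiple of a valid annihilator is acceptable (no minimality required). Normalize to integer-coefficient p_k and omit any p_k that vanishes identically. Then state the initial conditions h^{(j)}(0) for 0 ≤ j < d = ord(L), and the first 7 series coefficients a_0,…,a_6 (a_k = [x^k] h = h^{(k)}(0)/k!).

f: a_k = -1, -1, -1/2, -1/6, -1/24, -1/120, -1/720, …
g: a_k = 3, 0, -3/2, 0, 1/8, 0, -1/240, …
f+g: L₀ = lclm(L_f,L_g), ord ≤ 1+2.
Derive L from L₀ (diff closure).
L = 1 - Dx + Dx^2 - Dx^3  (order 3).
h: a_k = -1, -4, -1/2, 1/3, -1/24, -1/30, -1/720, …
ICs: h(0) = -1, h′(0) = -4, h′′(0) = -1.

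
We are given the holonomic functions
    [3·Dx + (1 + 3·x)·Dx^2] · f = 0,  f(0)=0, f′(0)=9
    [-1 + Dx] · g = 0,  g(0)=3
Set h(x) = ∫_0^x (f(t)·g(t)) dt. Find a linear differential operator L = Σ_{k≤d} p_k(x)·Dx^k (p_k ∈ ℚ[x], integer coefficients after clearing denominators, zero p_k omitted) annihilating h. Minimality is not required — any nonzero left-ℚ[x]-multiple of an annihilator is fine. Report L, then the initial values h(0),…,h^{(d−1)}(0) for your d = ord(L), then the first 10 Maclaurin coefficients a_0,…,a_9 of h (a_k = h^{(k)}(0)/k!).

L = (-2 + 3·x)·Dx + (1 - 6·x)·Dx^2 + (1 + 3·x)·Dx^3  (order 3).
h: a_k = 0, 0, 27/2, -9/2, 27/2, -117/5, 3867/80, -11763/112, 133683/560, -134669/240, …
ICs: h(0) = 0, h′(0) = 0, h′′(0) = 27.

f: a_k = 0, 9, -27/2, 27, -243/4, 729/5, -729/2, 6561/7, -19683/8, 6561, …
g: a_k = 3, 3, 3/2, 1/2, 1/8, 1/40, 1/240, 1/1680, 1/13440, 1/120960, …
f·g: L₀ = L_f ⊗_s L_g, ord ≤ 2·1.
Integrate: L := L₀·Dx.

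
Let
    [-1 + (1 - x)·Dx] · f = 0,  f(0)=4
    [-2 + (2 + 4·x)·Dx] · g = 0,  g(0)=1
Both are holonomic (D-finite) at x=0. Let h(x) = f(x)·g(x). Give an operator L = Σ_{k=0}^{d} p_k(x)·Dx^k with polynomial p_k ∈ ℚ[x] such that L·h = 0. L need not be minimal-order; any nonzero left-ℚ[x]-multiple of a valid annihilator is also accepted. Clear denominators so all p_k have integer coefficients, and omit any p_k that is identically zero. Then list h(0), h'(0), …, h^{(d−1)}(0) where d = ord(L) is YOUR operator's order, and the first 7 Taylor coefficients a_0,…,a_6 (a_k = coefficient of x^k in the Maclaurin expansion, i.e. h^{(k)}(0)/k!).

L = (2 + x) + (-1 - x + 2·x^2)·Dx  (order 1).
h: a_k = 4, 8, 6, 8, 11/2, 9, 15/4, …
ICs: h(0) = 4.

f: a_k = 4, 4, 4, 4, 4, 4, 4, …
g: a_k = 1, 1, -1/2, 1/2, -5/8, 7/8, -21/16, …
f·g: L₀ = L_f ⊗_s L_g, ord ≤ 1·1.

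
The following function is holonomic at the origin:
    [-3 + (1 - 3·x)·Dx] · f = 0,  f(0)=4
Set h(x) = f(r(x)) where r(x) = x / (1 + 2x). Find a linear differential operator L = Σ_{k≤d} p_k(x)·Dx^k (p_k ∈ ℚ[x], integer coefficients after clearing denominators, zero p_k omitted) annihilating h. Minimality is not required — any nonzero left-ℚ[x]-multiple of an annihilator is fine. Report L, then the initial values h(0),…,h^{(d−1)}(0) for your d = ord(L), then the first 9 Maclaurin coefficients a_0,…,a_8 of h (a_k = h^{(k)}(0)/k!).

L = 3 + (-1 - x + 2·x^2)·Dx  (order 1).
h: a_k = 4, 12, 12, 12, 12, 12, 12, 12, 12, …
ICs: h(0) = 4.

f: a_k = 4, 12, 36, 108, 324, 972, 2916, 8748, 26244, …
Change of var in L_f (x↦r) gives L₀.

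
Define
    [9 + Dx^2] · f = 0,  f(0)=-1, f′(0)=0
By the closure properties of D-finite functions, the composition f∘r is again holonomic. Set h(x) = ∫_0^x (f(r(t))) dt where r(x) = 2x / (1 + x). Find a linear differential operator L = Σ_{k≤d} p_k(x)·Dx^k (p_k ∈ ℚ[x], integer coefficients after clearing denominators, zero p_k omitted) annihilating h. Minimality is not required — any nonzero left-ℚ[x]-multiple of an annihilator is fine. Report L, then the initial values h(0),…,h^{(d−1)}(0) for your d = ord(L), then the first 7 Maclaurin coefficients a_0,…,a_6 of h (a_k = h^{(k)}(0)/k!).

f: a_k = -1, 0, 9/2, 0, -27/8, 0, 81/80, …
L₀ from L_f via x↦r, Dx↦r'^{-1}Dx.
∫: right-multiply L₀ by Dx.
L = 36·Dx + (2 + 6·x + 6·x^2 + 2·x^3)·Dx^2 + (1 + 4·x + 6·x^2 + 4·x^3 + x^4)·Dx^3  (order 3).
h: a_k = 0, -1, 0, 6, -9, 0, 24, …
ICs: h(0) = 0, h′(0) = -1, h′′(0) = 0.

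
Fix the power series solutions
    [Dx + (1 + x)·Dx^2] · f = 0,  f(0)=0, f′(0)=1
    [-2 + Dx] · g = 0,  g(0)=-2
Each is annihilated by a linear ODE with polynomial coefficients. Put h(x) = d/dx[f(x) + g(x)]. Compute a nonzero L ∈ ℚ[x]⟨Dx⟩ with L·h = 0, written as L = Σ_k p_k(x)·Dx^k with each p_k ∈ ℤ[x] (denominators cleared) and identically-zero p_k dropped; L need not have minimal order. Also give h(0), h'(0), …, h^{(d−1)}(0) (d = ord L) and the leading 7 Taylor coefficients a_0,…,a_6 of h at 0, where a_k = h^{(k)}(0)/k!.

f: a_k = 0, 1, -1/2, 1/3, -1/4, 1/5, -1/6, …
g: a_k = -2, -4, -4, -8/3, -4/3, -8/15, -8/45, …
f+g: L₀ = lclm(L_f,L_g), ord ≤ 2+1.
h=h₀': d/dx-closure on L₀ ⇒ L.
L = (-8 - 4·x) + (-2 - 8·x - 4·x^2)·Dx + (3 + 5·x + 2·x^2)·Dx^2  (order 2).
h: a_k = -3, -9, -7, -19/3, -5/3, -31/15, 29/45, …
ICs: h(0) = -3, h′(0) = -9.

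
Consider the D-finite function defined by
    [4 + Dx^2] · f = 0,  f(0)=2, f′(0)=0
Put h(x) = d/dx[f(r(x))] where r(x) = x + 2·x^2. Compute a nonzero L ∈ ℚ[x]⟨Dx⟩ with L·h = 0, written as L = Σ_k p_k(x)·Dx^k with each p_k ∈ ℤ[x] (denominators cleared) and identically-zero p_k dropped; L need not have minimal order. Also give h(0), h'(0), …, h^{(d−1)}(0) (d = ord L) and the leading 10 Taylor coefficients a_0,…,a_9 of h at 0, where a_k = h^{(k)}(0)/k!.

L = (52 + 64·x + 384·x^2 + 1024·x^3 + 1024·x^4) + (-12 - 48·x)·Dx + (1 + 8·x + 16·x^2)·Dx^2  (order 2).
h: a_k = 0, -8, -48, -176/3, 160/3, 2864/15, 4256/15, 26912/315, -8896/35, -1169296/2835, …
ICs: h(0) = 0, h′(0) = -8.

f: a_k = 2, 0, -4, 0, 4/3, 0, -8/45, 0, 4/315, 0, …
Substitute x→r, Dx→(1/r')Dx; clear ⇒ L₀.
Differentiate: ansatz ord ≤ ord L₀ ⇒ L.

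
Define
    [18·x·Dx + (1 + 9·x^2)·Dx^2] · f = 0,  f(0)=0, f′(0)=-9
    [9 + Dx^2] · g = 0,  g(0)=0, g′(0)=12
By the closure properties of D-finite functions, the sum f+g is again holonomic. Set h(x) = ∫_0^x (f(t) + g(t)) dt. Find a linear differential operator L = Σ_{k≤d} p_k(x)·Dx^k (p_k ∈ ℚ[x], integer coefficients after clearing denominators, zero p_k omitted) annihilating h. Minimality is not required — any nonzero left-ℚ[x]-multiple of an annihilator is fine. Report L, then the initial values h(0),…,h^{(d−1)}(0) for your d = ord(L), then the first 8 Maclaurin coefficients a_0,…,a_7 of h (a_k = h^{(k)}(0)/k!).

L = (-1782·x + 20412·x^3 + 13122·x^5)·Dx^2 + (-9 + 567·x^2 + 6561·x^4 + 6561·x^6)·Dx^3 + (-198·x + 2268·x^3 + 1458·x^5)·Dx^4 + (-1 + 63·x^2 + 729·x^4 + 729·x^6)·Dx^5  (order 5).
h: a_k = 0, 0, 3/2, 0, 9/4, 0, -459/20, 0, …
ICs: h(0) = 0, h′(0) = 0, h′′(0) = 3, h′′′(0) = 0, h′′′′(0) = 54.

f: a_k = 0, -9, 0, 27, 0, -729/5, 0, 6561/7, …
g: a_k = 0, 12, 0, -18, 0, 81/10, 0, -243/140, …
Weyl lclm of L_f,L_g ⇒ L₀ (ord ≤ 4).
∫: right-multiply L₀ by Dx.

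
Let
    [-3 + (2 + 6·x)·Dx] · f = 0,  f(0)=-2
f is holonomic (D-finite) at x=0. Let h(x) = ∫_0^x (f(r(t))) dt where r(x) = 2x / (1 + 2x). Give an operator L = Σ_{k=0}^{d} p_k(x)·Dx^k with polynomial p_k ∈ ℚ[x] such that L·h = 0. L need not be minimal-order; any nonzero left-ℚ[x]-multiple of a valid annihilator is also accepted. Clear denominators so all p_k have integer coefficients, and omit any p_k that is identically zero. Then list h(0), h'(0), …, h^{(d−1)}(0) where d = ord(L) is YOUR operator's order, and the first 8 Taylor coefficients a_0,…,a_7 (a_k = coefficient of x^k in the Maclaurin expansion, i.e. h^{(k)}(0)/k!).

L = -3·Dx + (1 + 10·x + 16·x^2)·Dx^2  (order 2).
h: a_k = 0, -2, -3, 7, -87/4, 1677/20, -3023/8, 106305/56, …
ICs: h(0) = 0, h′(0) = -2.

f: a_k = -2, -3, 9/4, -27/8, 405/64, -1701/128, 15309/512, -72171/1024, …
Substitute x→r, Dx→(1/r')Dx; clear ⇒ L₀.
h=∫₀ˣh₀: take L = L₀·Dx.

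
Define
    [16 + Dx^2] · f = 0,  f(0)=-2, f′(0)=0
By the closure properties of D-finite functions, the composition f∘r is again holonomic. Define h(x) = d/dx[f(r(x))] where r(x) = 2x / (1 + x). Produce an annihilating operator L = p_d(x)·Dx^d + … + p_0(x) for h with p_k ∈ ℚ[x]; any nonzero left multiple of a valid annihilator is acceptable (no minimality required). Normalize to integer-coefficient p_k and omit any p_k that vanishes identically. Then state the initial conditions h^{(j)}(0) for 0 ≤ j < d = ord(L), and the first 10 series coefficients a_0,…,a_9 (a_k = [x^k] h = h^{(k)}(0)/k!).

L = (70 + 12·x + 6·x^2) + (6 + 18·x + 18·x^2 + 6·x^3)·Dx + (1 + 4·x + 6·x^2 + 4·x^3 + x^4)·Dx^2  (order 2).
h: a_k = 0, 128, -384, -1792/3, 16640/3, -212864/15, 72576/5, 7461376/315, -4888064/35, 972032896/2835, …
ICs: h(0) = 0, h′(0) = 128.

f: a_k = -2, 0, 16, 0, -64/3, 0, 512/45, 0, -1024/315, 0, …
L₀ from L_f via x↦r, Dx↦r'^{-1}Dx.
h=h₀': d/dx-closure on L₀ ⇒ L.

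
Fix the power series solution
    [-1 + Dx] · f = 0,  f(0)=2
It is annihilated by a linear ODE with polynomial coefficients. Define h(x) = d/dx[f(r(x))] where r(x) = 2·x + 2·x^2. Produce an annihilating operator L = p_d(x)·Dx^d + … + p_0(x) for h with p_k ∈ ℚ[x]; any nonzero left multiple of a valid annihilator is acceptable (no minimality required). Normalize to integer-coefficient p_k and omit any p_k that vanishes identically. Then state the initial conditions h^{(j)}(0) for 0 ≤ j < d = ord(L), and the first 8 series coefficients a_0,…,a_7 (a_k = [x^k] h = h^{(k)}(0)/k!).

L = (4 + 8·x + 8·x^2) + (-1 - 2·x)·Dx  (order 1).
h: a_k = 4, 16, 32, 160/3, 208/3, 1216/15, 3712/45, 24448/315, …
ICs: h(0) = 4.

f: a_k = 2, 2, 1, 1/3, 1/12, 1/60, 1/360, 1/2520, …
h₀=f(r): pull back L_f along r ⇒ L₀.
Derive L from L₀ (diff closure).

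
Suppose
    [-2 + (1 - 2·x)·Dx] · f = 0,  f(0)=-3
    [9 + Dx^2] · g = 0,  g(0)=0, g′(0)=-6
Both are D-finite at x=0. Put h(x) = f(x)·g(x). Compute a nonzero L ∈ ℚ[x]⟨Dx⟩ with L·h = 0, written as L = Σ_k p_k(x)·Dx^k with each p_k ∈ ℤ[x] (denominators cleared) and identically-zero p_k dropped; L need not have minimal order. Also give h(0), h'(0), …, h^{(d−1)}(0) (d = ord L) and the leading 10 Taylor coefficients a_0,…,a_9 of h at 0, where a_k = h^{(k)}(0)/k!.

L = (-9 + 18·x) + 4·Dx + (-1 + 2·x)·Dx^2  (order 2).
h: a_k = 0, 18, 36, 45, 90, 3843/20, 3843/10, 214479/280, 214479/140, 6864057/2240, …
ICs: h(0) = 0, h′(0) = 18.

f: a_k = -3, -6, -12, -24, -48, -96, -192, -384, -768, -1536, …
g: a_k = 0, -6, 0, 9, 0, -81/20, 0, 243/280, 0, -243/2240, …
Product ⇒ symmetric product L₀, ord ≤ 2.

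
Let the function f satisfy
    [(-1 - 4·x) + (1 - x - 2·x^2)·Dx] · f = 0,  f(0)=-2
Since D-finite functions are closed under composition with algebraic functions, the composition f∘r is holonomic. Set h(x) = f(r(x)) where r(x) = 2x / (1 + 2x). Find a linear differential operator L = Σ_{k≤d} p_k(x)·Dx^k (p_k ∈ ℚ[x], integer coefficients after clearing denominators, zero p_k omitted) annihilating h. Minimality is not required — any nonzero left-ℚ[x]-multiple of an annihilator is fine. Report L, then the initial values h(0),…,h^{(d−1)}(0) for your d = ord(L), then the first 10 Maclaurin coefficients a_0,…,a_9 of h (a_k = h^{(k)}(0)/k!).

f: a_k = -2, -2, -6, -10, -22, -42, -86, -170, -342, -682, …
Substitute x→r, Dx→(1/r')Dx; clear ⇒ L₀.
L = (2 + 20·x) + (-1 - 4·x + 4·x^2 + 16·x^3)·Dx  (order 1).
h: a_k = -2, -4, -16, 0, -128, 256, -1536, 5120, -22528, 86016, …
ICs: h(0) = -2.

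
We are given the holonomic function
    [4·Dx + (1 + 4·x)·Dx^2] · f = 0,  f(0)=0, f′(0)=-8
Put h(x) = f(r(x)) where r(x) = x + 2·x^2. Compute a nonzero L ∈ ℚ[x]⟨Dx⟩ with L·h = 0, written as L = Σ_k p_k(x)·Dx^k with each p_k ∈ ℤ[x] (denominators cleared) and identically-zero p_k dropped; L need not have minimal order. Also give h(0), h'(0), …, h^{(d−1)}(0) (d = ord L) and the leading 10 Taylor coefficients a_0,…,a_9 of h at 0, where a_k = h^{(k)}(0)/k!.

f: a_k = 0, -8, 16, -128/3, 128, -2048/5, 4096/3, -32768/7, 16384, -524288/9, …
Substitute x→r, Dx→(1/r')Dx; clear ⇒ L₀.
L = (16·x + 32·x^2)·Dx + (1 + 8·x + 24·x^2 + 32·x^3)·Dx^2  (order 2).
h: a_k = 0, -8, 0, 64/3, -64, 512/5, 0, -4096/7, 2048, -32768/9, …
ICs: h(0) = 0, h′(0) = -8.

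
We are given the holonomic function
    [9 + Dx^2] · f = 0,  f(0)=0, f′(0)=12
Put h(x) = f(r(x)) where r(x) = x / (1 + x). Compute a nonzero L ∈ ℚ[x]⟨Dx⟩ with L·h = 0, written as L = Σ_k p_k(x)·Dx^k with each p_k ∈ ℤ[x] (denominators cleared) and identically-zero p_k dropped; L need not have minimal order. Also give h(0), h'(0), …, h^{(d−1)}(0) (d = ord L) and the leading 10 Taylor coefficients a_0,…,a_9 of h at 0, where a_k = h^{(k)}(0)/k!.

L = 9 + (2 + 6·x + 6·x^2 + 2·x^3)·Dx + (1 + 4·x + 6·x^2 + 4·x^3 + x^4)·Dx^2  (order 2).
h: a_k = 0, 12, -12, -6, 42, -879/10, 255/2, -19353/140, 1893/20, 29811/1120, …
ICs: h(0) = 0, h′(0) = 12.

f: a_k = 0, 12, 0, -18, 0, 81/10, 0, -243/140, 0, 243/1120, …
Substitute x→r, Dx→(1/r')Dx; clear ⇒ L₀.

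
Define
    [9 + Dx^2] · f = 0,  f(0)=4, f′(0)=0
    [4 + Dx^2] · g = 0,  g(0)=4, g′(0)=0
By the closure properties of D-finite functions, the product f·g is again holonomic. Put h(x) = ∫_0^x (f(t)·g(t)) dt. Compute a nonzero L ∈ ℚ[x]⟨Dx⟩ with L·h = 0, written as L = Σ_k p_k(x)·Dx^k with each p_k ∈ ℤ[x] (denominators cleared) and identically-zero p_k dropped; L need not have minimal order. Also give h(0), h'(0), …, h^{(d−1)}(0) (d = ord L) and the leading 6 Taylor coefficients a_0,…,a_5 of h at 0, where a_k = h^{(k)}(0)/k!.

L = 25·Dx + 26·Dx^3 + Dx^5  (order 5).
h: a_k = 0, 16, 0, -104/3, 0, 626/15, …
ICs: h(0) = 0, h′(0) = 16, h′′(0) = 0, h′′′(0) = -208, h′′′′(0) = 0.

f: a_k = 4, 0, -18, 0, 27/2, 0, …
g: a_k = 4, 0, -8, 0, 8/3, 0, …
Product ⇒ symmetric product L₀, ord ≤ 4.
∫: right-multiply L₀ by Dx.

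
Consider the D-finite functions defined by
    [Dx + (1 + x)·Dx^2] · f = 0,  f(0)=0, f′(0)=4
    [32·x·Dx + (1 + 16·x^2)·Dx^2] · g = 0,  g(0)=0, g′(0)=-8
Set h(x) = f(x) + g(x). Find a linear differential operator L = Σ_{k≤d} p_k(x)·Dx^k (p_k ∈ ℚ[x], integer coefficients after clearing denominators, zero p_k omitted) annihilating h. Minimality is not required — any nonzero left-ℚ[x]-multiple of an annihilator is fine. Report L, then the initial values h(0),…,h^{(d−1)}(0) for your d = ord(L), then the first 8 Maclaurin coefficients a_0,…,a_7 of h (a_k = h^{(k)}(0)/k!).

L = (-32 - 96·x + 1536·x^2 + 512·x^3)·Dx + (-34 - 64·x + 1440·x^2 + 3072·x^3 + 1024·x^4)·Dx^2 + (-1 + 31·x + 32·x^2 + 512·x^3 + 768·x^4 + 256·x^5)·Dx^3  (order 3).
h: a_k = 0, -4, -2, 44, -1, -2044/5, -2/3, 32772/7, …
ICs: h(0) = 0, h′(0) = -4, h′′(0) = -4.

f: a_k = 0, 4, -2, 4/3, -1, 4/5, -2/3, 4/7, …
g: a_k = 0, -8, 0, 128/3, 0, -2048/5, 0, 32768/7, …
h₀=f+g: left-lcm gives L₀, ord ≤ 4.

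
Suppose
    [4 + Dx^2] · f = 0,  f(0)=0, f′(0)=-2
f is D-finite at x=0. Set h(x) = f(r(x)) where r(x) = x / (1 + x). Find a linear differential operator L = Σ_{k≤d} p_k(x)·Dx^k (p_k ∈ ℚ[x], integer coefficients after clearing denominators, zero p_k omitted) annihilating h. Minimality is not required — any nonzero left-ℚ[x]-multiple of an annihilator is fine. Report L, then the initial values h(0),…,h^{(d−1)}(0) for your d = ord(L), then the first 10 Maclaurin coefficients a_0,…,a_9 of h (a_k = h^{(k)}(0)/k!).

f: a_k = 0, -2, 0, 4/3, 0, -4/15, 0, 8/315, 0, -4/2835, …
Substitute x→r, Dx→(1/r')Dx; clear ⇒ L₀.
L = 4 + (2 + 6·x + 6·x^2 + 2·x^3)·Dx + (1 + 4·x + 6·x^2 + 4·x^3 + x^4)·Dx^2  (order 2).
h: a_k = 0, -2, 2, -2/3, -2, 86/15, -10, 4418/315, -758/45, 49262/2835, …
ICs: h(0) = 0, h′(0) = -2.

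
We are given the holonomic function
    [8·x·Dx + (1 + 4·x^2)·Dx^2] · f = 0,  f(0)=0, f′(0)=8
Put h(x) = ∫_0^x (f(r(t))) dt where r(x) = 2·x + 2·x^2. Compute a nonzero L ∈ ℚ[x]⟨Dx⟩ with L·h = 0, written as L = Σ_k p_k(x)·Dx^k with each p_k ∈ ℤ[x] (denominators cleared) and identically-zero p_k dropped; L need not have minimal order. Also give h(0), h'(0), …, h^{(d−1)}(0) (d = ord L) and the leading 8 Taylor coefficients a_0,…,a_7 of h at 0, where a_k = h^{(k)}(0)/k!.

f: a_k = 0, 8, 0, -32/3, 0, 128/5, 0, -512/7, …
h₀=f(r): pull back L_f along r ⇒ L₀.
Integrate: L := L₀·Dx.
L = (-2 + 32·x + 128·x^2 + 192·x^3 + 96·x^4)·Dx^2 + (1 + 2·x + 16·x^2 + 64·x^3 + 80·x^4 + 32·x^5)·Dx^3  (order 3).
h: a_k = 0, 0, 8, 16/3, -64/3, -256/5, 1408/15, 12032/21, …
ICs: h(0) = 0, h′(0) = 0, h′′(0) = 16.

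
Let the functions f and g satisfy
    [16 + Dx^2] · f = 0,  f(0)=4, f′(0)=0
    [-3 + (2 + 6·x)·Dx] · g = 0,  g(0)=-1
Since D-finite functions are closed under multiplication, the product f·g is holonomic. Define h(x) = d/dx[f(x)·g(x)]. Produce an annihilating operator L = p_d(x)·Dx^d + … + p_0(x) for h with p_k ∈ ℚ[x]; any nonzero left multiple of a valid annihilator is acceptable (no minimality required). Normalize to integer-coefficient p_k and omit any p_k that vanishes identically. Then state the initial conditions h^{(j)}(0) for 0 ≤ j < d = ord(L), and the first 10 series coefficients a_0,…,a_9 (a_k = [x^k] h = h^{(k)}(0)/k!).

f: a_k = 4, 0, -32, 0, 128/3, 0, -1024/45, 0, 2048/315, 0, …
g: a_k = -1, -3/2, 9/8, -27/16, 405/128, -1701/256, 15309/1024, -72171/2048, 2814669/32768, -14073345/65536, …
L₀ := L_f ⊗_s L_g (sym. prod.), ord ≤ 2.
Differentiate: ansatz ord ≤ ord L₀ ⇒ L.
L = (9613 + 83712·x + 273024·x^2 + 442368·x^3 + 331776·x^4) + (-444 - 5940·x - 20736·x^2 - 20736·x^3)·Dx + (364 + 3720·x + 14796·x^2 + 27648·x^3 + 20736·x^4)·Dx^2  (order 2).
h: a_k = -6, 73, 495/4, -6337/24, -11705/64, 337609/1920, 1817053/7680, -82369729/322560, 71482821/573440, 2125409647/13271040, …
ICs: h(0) = -6, h′(0) = 73.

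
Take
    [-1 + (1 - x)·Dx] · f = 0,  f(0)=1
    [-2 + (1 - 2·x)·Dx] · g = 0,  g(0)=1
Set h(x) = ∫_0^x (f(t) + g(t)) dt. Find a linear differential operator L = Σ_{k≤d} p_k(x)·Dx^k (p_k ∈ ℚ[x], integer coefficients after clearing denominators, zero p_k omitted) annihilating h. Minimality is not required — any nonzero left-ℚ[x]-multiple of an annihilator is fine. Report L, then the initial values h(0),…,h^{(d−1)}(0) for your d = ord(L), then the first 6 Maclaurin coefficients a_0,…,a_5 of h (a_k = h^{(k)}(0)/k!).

L = -4·Dx + (6 - 8·x)·Dx^2 + (-1 + 3·x - 2·x^2)·Dx^3  (order 3).
h: a_k = 0, 2, 3/2, 5/3, 9/4, 17/5, …
ICs: h(0) = 0, h′(0) = 2, h′′(0) = 3.

f: a_k = 1, 1, 1, 1, 1, 1, …
g: a_k = 1, 2, 4, 8, 16, 32, …
Weyl lclm of L_f,L_g ⇒ L₀ (ord ≤ 2).
Integrate: L := L₀·Dx.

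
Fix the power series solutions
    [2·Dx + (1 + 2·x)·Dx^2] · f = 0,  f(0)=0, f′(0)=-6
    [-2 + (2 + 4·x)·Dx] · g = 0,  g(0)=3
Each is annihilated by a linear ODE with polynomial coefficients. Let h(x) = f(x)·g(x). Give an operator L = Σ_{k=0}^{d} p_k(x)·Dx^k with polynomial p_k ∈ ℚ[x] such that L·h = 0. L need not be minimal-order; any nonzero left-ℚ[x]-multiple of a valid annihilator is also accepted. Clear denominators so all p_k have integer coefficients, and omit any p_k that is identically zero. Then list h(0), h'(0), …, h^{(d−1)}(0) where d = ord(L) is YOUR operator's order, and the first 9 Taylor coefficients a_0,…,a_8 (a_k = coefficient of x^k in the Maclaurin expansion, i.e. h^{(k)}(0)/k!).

f: a_k = 0, -6, 6, -8, 12, -96/5, 32, -384/7, 96, …
g: a_k = 3, 3, -3/2, 3/2, -15/8, 21/8, -63/16, 99/16, -1287/128, …
Product ⇒ symmetric product L₀, ord ≤ 2.
L = 1 + (1 + 4·x + 4·x^2)·Dx^2  (order 2).
h: a_k = 0, -18, 0, 3, -6, 213/20, -93/5, 9129/280, -8067/140, …
ICs: h(0) = 0, h′(0) = -18.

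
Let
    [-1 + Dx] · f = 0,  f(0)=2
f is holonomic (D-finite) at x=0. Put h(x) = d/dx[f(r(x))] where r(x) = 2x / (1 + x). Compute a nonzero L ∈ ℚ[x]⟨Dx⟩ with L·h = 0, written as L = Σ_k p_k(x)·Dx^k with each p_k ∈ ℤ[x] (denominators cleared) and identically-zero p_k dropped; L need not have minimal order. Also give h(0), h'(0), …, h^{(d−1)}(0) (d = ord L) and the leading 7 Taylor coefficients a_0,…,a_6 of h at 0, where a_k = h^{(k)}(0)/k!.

L = -2·x + (-1 - 2·x - x^2)·Dx  (order 1).
h: a_k = 4, 0, -4, 16/3, -4, 16/15, 20/9, …
ICs: h(0) = 4.

f: a_k = 2, 2, 1, 1/3, 1/12, 1/60, 1/360, …
Change of var in L_f (x↦r) gives L₀.
Derive L from L₀ (diff closure).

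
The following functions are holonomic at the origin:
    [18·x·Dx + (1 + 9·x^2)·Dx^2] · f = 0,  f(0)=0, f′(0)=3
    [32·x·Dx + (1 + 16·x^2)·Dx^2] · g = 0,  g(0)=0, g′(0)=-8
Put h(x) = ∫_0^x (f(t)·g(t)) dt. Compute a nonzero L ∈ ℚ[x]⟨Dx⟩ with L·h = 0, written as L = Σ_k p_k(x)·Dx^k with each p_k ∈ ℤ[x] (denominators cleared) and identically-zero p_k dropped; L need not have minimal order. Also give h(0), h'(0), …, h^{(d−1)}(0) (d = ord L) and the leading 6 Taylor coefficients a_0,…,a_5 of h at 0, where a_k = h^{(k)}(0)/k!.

f: a_k = 0, 3, 0, -9, 0, 243/5, …
g: a_k = 0, -8, 0, 128/3, 0, -2048/5, …
Product ⇒ symmetric product L₀, ord ≤ 4.
h=∫₀ˣh₀: take L = L₀·Dx.
L = (-3456·x - 144000·x^3 - 1327104·x^5 + 4147200·x^7 + 71663616·x^9)·Dx^2 + (-100 - 11532·x^2 - 259200·x^4 - 1161216·x^6 + 14515200·x^8 + 107495424·x^10)·Dx^3 + (-200·x - 7880·x^3 - 86400·x^5 + 194112·x^7 + 8294400·x^9 + 35831808·x^11)·Dx^4 + (-1 - 50·x^2 - 769·x^4 + 110736·x^8 + 1036800·x^10 + 2985984·x^12)·Dx^5  (order 5).
h: a_k = 0, 0, 0, -8, 0, 40, …
ICs: h(0) = 0, h′(0) = 0, h′′(0) = 0, h′′′(0) = -48, h′′′′(0) = 0.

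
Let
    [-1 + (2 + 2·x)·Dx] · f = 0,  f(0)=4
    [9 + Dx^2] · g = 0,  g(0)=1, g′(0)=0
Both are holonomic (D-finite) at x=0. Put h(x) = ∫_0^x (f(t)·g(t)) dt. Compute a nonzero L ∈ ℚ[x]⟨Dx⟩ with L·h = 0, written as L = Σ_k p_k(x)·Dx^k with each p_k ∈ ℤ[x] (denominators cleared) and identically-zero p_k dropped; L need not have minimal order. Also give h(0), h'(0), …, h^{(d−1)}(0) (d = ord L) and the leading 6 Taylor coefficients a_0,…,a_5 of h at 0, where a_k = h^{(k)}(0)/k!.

f: a_k = 4, 2, -1/2, 1/4, -5/32, 7/64, …
g: a_k = 1, 0, -9/2, 0, 27/8, 0, …
L₀ := L_f ⊗_s L_g (sym. prod.), ord ≤ 2.
h=∫h₀ ⇒ L = L₀·Dx.
L = (39 + 72·x + 36·x^2)·Dx + (-4 - 4·x)·Dx^2 + (4 + 8·x + 4·x^2)·Dx^3  (order 3).
h: a_k = 0, 4, 1, -37/6, -35/16, 499/160, …
ICs: h(0) = 0, h′(0) = 4, h′′(0) = 2.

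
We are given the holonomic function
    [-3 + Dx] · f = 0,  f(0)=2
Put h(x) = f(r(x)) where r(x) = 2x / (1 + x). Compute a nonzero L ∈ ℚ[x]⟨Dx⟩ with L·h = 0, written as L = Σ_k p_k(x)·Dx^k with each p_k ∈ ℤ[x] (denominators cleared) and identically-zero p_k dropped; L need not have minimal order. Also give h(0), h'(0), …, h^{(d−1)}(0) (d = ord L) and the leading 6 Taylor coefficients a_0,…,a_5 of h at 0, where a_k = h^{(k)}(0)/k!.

L = -6 + (1 + 2·x + x^2)·Dx  (order 1).
h: a_k = 2, 12, 24, 12, -12, -12/5, …
ICs: h(0) = 2.

f: a_k = 2, 6, 9, 9, 27/4, 81/20, …
f∘r: x↦r, Dx↦Dx/r' in L_f ⇒ L₀.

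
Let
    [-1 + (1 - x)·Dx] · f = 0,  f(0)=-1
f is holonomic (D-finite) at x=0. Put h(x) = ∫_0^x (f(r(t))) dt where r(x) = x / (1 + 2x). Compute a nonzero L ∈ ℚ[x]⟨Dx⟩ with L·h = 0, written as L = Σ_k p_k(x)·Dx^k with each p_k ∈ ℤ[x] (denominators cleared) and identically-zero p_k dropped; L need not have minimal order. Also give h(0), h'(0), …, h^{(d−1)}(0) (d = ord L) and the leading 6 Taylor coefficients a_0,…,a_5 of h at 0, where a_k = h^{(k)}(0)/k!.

f: a_k = -1, -1, -1, -1, -1, -1, …
h₀=f(r): pull back L_f along r ⇒ L₀.
h=∫₀ˣh₀: take L = L₀·Dx.
L = -Dx + (1 + 3·x + 2·x^2)·Dx^2  (order 2).
h: a_k = 0, -1, -1/2, 1/3, -1/4, 1/5, …
ICs: h(0) = 0, h′(0) = -1.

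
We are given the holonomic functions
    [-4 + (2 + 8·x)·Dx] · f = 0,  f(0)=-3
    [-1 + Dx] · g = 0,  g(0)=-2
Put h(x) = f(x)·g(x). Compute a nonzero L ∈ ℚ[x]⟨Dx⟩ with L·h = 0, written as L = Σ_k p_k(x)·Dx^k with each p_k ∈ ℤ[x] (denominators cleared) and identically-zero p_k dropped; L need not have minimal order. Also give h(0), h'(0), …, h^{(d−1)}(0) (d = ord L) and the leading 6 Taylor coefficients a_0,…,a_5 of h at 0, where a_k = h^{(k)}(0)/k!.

f: a_k = -3, -6, 6, -12, 30, -84, …
g: a_k = -2, -2, -1, -1/3, -1/12, -1/60, …
h₀=f·g: eliminate ⇒ L₀, order ≤ 1·1.
L = (-3 - 4·x) + (1 + 4·x)·Dx  (order 1).
h: a_k = 6, 18, 3, 19, -159/4, 2371/20, …
ICs: h(0) = 6.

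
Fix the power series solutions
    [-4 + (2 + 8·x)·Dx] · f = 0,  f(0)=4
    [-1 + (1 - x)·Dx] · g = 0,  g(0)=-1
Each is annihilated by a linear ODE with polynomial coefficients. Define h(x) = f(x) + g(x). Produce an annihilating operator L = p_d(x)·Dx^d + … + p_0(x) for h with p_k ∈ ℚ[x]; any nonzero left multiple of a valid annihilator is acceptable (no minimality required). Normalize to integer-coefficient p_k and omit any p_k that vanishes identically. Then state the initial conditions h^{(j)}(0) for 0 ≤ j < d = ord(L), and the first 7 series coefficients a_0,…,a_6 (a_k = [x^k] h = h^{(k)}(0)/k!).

f: a_k = 4, 8, -8, 16, -40, 112, -336, …
g: a_k = -1, -1, -1, -1, -1, -1, -1, …
Weyl lclm of L_f,L_g ⇒ L₀ (ord ≤ 2).
L = (8 + 12·x) + (-6 - 8·x - 36·x^2)·Dx + (-1 + 3·x + 22·x^2 - 24·x^3)·Dx^2  (order 2).
h: a_k = 3, 7, -9, 15, -41, 111, -337, …
ICs: h(0) = 3, h′(0) = 7.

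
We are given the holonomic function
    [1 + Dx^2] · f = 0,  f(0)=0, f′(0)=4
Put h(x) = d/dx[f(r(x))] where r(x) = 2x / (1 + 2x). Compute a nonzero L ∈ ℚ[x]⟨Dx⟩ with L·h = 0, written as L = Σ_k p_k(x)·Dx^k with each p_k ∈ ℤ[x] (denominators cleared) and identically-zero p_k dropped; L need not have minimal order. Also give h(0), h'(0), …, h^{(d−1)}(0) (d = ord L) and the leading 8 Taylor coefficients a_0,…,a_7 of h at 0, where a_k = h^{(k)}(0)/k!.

L = (28 + 96·x + 96·x^2) + (12 + 72·x + 144·x^2 + 96·x^3)·Dx + (1 + 8·x + 24·x^2 + 32·x^3 + 16·x^4)·Dx^2  (order 2).
h: a_k = 8, -32, 80, -128, 16/3, 960, -221792/45, 814592/45, …
ICs: h(0) = 8, h′(0) = -32.

f: a_k = 0, 4, 0, -2/3, 0, 1/30, 0, -1/1260, …
f∘r: x↦r, Dx↦Dx/r' in L_f ⇒ L₀.
Differentiate: ansatz ord ≤ ord L₀ ⇒ L.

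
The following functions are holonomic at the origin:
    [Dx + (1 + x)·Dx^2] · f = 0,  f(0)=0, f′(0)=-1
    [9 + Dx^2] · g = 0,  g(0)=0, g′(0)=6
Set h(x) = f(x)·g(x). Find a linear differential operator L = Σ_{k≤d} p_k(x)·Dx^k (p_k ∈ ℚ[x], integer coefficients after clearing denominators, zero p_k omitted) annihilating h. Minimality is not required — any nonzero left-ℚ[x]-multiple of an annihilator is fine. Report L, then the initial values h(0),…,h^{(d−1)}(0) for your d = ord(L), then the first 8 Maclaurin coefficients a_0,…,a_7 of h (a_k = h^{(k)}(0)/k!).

L = (2493 + 10854·x + 17091·x^2 + 11664·x^3 + 2916·x^4) + (612 + 1908·x + 1944·x^2 + 648·x^3)·Dx + (592 + 2484·x + 3834·x^2 + 2592·x^3 + 648·x^4)·Dx^2 + (68 + 212·x + 216·x^2 + 72·x^3)·Dx^3 + (35 + 142·x + 215·x^2 + 144·x^3 + 36·x^4)·Dx^4  (order 4).
h: a_k = 0, 0, -6, 3, 7, -3, -9/4, 31/40, …
ICs: h(0) = 0, h′(0) = 0, h′′(0) = -12, h′′′(0) = 18.

f: a_k = 0, -1, 1/2, -1/3, 1/4, -1/5, 1/6, -1/7, …
g: a_k = 0, 6, 0, -9, 0, 81/20, 0, -243/280, …
h₀=f·g: eliminate ⇒ L₀, order ≤ 2·2.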